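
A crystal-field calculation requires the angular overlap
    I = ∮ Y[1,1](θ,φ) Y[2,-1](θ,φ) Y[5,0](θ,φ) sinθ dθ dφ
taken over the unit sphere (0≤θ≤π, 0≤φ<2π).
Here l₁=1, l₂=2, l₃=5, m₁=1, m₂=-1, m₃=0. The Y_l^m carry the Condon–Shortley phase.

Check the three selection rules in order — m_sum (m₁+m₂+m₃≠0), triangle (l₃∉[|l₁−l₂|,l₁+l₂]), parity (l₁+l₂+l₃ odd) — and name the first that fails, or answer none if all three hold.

triangle

m₁+m₂+m₃ = 1 − 1 + 0 = 0  ✓
triangle: |1−2|=1 ≤ l₃=5 ≤ 1+2=3  ✗
parity: l₁+l₂+l₃ = 8 is even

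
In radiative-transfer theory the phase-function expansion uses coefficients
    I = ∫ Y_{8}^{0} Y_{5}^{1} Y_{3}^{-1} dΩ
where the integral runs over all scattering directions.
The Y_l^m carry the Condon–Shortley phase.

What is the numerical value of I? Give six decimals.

0.185869

Rules hold: Σm=0, L=16 even, 3≤3≤13.
N = 17·11·7 = 1309
Δ = 10!·6!·0!/17! = 1/136136
Racah Σ t=5..5: t=5:−1/518400 = -1/518400
⇒ 3j(8 5 3; 0 0 0)² = 56/2431, sgn +1
Racah Σ t=6..6: t=6:+1/829440 = 1/829440
⇒ 3j(8 5 3; 0 1 -1)² = 35/2431, sgn +1
4πI² = N·(3j₀)²·(3jₘ)² = 13720/31603
I = +1·√(0.434136/4π) = 0.18586943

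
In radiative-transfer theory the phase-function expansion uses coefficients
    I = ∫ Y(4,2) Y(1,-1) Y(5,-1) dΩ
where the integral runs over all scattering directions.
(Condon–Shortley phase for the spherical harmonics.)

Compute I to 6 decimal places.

-0.120286

Checks pass: Σm=0; 10 even; l₃=5∈[3,5].
(2·4+1)(2·1+1)(2·5+1) = 297
Δ: 0! 8! 2! / 11! → 1/495
sum: t=0:+1/576 = 1/576
3j²(4 1 5; 0 0 0) = Δ·Π!·Σ² = 5/99  (sign -1)
sum: t=0:+1/2880 = 1/2880
3j²(4 1 5; 2 -1 -1) = Δ·Π!·Σ² = 2/165  (sign +1)
combine: 4πI² = 297·5/99·2/165 = 2/11
take √, sign -1: I = -0.12028562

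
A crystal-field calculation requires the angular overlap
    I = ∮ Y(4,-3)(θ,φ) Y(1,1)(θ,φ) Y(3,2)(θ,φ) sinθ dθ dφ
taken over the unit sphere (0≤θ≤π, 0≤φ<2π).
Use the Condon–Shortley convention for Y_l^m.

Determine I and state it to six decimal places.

-0.282095

m-sum 0 ✓  L=8 even ✓  3≤3≤5 ✓
Π(2lᵢ+1) = 9×3×7 = 189
triangle coeff Δ(4,1,3) = 1/252
Σ_t [1,1]: t=1:−1/36 = -1/36
(3j)²=4/63 [(4 1 3; 0 0 0)], sign=+1
Σ_t [2,2]: t=2:+1/240 = 1/240
(3j)²=1/12 [(4 1 3; -3 1 2)], sign=-1
⇒ 4πI² = 1/1
I = (-1)√(1/1/(4π)) = -0.28209479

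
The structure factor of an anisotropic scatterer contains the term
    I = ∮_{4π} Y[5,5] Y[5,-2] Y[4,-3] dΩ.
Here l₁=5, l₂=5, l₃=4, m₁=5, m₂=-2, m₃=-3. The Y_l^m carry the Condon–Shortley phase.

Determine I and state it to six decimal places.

m-sum 0 ✓  L=14 even ✓  0≤4≤10 ✓
Π(2lᵢ+1) = 11×11×9 = 1089
triangle coeff Δ(5,5,4) = 1/3153150
Σ_t [1,5]: t=1:−1/69120 t=2:+1/1728 t=3:−1/576 t=4:+1/1728 t=5:−1/69120 = -7/11520
(3j)²=2/143 [(5 5 4; 0 0 0)], sign=-1
Σ_t [0,0]: t=0:+1/103680 = 1/103680
(3j)²=7/429 [(5 5 4; 5 -2 -3)], sign=-1
⇒ 4πI² = 42/169
I = (+1)√(42/169/(4π)) = 0.14062948

0.140629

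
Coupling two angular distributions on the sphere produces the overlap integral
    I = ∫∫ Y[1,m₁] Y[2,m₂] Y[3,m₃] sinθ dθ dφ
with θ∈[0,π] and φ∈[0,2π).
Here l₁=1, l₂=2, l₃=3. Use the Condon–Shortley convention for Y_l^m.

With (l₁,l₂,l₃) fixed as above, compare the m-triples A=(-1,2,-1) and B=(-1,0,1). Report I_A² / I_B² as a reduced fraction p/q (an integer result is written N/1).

Same 1,2,3: normalisation and zero-m 3j drop out of the ratio.
A: Δ: 0! 2! 4! / 7! → 1/105; sum: t=0:+1/48 = 1/48; 3j²(1 2 3; -1 2 -1) = Δ·Π!·Σ² = 1/105  (sign +1)
B: Δ: 0! 2! 4! / 7! → 1/105; sum: t=0:+1/8 = 1/8; 3j²(1 2 3; -1 0 1) = Δ·Π!·Σ² = 2/35  (sign +1)
I_A²/I_B² = (1/105)/(2/35) = 1/6

1/6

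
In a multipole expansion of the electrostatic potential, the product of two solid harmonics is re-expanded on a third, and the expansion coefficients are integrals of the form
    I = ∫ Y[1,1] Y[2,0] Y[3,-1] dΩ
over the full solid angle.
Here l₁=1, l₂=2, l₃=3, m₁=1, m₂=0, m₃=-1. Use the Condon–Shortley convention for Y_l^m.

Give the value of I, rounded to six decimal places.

-0.202301

Rules hold: Σm=0, L=6 even, 1≤3≤3.
N = 3·5·7 = 105
Δ = 0!·2!·4!/7! = 1/105
Racah Σ t=0..0: t=0:+1/4 = 1/4
⇒ 3j(1 2 3; 0 0 0)² = 3/35, sgn -1
Racah Σ t=0..0: t=0:+1/8 = 1/8
⇒ 3j(1 2 3; 1 0 -1)² = 2/35, sgn +1
4πI² = N·(3j₀)²·(3jₘ)² = 18/35
I = -1·√(0.514286/4π) = -0.20230066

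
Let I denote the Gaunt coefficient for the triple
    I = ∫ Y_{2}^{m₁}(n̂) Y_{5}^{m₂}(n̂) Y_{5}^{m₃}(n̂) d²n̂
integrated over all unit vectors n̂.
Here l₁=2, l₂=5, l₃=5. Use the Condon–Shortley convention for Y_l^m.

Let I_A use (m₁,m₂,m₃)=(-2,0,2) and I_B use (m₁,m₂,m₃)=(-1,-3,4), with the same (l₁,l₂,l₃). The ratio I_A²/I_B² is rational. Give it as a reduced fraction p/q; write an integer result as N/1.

20/21

Same 2,5,5: normalisation and zero-m 3j drop out of the ratio.
A: Δ: 2! 2! 8! / 13! → 1/38610; sum: t=2:+1/2880 = 1/2880; 3j²(2 5 5; -2 0 2) = Δ·Π!·Σ² = 14/429  (sign -1)
B: Δ: 2! 2! 8! / 13! → 1/38610; sum: t=1:−1/10080 t=2:+1/80640 = -1/11520; 3j²(2 5 5; -1 -3 4) = Δ·Π!·Σ² = 49/1430  (sign +1)
I_A²/I_B² = (14/429)/(49/1430) = 20/21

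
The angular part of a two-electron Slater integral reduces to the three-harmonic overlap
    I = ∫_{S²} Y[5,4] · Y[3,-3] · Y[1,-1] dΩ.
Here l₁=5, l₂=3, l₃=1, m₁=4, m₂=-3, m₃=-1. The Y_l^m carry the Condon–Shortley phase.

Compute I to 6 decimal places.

l₃=1 ∉ [2,8] — triangle fails ⇒ I = 0

0.000000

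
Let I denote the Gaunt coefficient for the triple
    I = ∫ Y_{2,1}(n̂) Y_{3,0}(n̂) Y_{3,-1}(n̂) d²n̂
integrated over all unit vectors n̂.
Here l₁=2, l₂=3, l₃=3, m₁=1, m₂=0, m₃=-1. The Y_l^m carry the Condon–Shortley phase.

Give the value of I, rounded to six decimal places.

m-sum 0 ✓  L=8 even ✓  1≤3≤5 ✓
Π(2lᵢ+1) = 5×7×7 = 245
triangle coeff Δ(2,3,3) = 1/3780
Σ_t [0,2]: t=0:+1/24 t=1:−1/4 t=2:+1/24 = -1/6
(3j)²=4/105 [(2 3 3; 0 0 0)], sign=+1
Σ_t [0,1]: t=0:+1/12 t=1:−1/8 = -1/24
(3j)²=1/210 [(2 3 3; 1 0 -1)], sign=-1
⇒ 4πI² = 2/45
I = (-1)√(2/45/(4π)) = -0.05947080

-0.059471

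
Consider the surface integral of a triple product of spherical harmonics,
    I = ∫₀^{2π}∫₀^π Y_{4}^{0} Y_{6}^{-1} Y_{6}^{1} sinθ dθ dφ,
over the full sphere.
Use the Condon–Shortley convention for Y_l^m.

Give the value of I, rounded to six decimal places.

Rules hold: Σm=0, L=16 even, 2≤6≤10.
N = 9·13·13 = 1521
Δ = 4!·4!·8!/17! = 1/15315300
Racah Σ t=0..4: t=0:+1/829440 t=1:−1/25920 t=2:+1/9216 t=3:−1/25920 t=4:+1/829440 = 7/207360
⇒ 3j(4 6 6; 0 0 0)² = 28/2431, sgn +1
Racah Σ t=0..4: t=0:+1/414720 t=1:−1/20736 t=2:+1/11520 t=3:−1/51840 t=4:+1/2903040 = 1/45360
⇒ 3j(4 6 6; 0 -1 1)² = 1024/153153, sgn -1
4πI² = N·(3j₀)²·(3jₘ)² = 4096/34969
I = -1·√(0.117132/4π) = -0.09654581

-0.096546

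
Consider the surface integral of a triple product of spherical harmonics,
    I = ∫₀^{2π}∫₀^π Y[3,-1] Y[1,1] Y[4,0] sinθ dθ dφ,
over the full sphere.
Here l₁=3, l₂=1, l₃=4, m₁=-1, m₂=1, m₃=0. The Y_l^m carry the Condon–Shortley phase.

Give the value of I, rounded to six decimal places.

0.150786

m-sum 0 ✓  L=8 even ✓  2≤4≤4 ✓
Π(2lᵢ+1) = 7×3×9 = 189
triangle coeff Δ(3,1,4) = 1/252
Σ_t [0,0]: t=0:+1/36 = 1/36
(3j)²=4/63 [(3 1 4; 0 0 0)], sign=+1
Σ_t [0,0]: t=0:+1/96 = 1/96
(3j)²=1/42 [(3 1 4; -1 1 0)], sign=+1
⇒ 4πI² = 2/7
I = (+1)√(2/7/(4π)) = 0.15078601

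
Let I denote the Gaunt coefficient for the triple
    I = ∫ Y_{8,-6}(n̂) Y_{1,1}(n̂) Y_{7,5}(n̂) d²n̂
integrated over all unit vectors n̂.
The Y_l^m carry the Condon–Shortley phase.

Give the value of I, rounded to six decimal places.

Checks pass: Σm=0; 16 even; l₃=7∈[7,9].
(2·8+1)(2·1+1)(2·7+1) = 765
Δ: 2! 14! 0! / 17! → 1/2040
sum: t=1:−1/25401600 = -1/25401600
3j²(8 1 7; 0 0 0) = Δ·Π!·Σ² = 8/255  (sign +1)
sum: t=2:+1/1916006400 = 1/1916006400
3j²(8 1 7; -6 1 5) = Δ·Π!·Σ² = 91/2040  (sign +1)
combine: 4πI² = 765·8/255·91/2040 = 91/85
take √, sign +1: I = 0.29188132

0.291881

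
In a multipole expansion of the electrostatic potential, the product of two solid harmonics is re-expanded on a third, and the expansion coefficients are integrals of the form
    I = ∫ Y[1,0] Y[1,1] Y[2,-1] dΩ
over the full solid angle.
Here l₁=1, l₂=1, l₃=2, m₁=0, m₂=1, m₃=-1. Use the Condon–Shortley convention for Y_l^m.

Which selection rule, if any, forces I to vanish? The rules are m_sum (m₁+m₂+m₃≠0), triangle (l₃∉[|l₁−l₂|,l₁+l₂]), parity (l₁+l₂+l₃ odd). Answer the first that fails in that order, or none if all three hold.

none

azimuthal sum: 0 + 1 − 1 = 0  ✓
0 ≤ 2 ≤ 2 (triangle on l)  ✓
L = 1 + 1 + 2 = 4 (even)  ✓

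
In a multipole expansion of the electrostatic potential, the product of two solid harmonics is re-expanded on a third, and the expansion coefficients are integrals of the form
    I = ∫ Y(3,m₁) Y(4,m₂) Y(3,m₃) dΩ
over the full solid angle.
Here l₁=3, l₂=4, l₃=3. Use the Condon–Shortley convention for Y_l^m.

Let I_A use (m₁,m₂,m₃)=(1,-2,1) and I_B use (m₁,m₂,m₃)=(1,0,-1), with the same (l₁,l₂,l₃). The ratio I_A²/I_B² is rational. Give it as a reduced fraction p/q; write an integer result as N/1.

Same 3,4,3: normalisation and zero-m 3j drop out of the ratio.
A: Δ: 4! 2! 4! / 11! → 1/34650; sum: t=0:+1/192 t=1:−1/36 t=2:+1/192 = -5/288; 3j²(3 4 3; 1 -2 1) = Δ·Π!·Σ² = 20/693  (sign -1)
B: Δ: 4! 2! 4! / 11! → 1/34650; sum: t=0:+1/1152 t=1:−1/36 t=2:+1/32 = 5/1152; 3j²(3 4 3; 1 0 -1) = Δ·Π!·Σ² = 1/1386  (sign +1)
I_A²/I_B² = (20/693)/(1/1386) = 40/1

40/1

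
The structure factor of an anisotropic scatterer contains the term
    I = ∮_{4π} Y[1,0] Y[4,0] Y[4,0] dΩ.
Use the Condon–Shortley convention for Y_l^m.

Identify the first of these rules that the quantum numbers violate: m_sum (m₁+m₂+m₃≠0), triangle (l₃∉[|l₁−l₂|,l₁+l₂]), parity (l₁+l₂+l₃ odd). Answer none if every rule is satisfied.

parity

azimuthal sum: 0 + 0 + 0 = 0  ✓
3 ≤ 4 ≤ 5 (triangle on l)  ✓
L = 1 + 4 + 4 = 9 (odd)  ✗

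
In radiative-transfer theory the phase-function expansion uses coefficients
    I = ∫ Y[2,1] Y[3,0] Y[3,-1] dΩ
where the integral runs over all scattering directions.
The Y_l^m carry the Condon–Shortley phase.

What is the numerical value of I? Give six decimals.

-0.059471

m-sum 0 ✓  L=8 even ✓  1≤3≤5 ✓
Π(2lᵢ+1) = 5×7×7 = 245
triangle coeff Δ(2,3,3) = 1/3780
Σ_t [0,2]: t=0:+1/24 t=1:−1/4 t=2:+1/24 = -1/6
(3j)²=4/105 [(2 3 3; 0 0 0)], sign=+1
Σ_t [0,1]: t=0:+1/12 t=1:−1/8 = -1/24
(3j)²=1/210 [(2 3 3; 1 0 -1)], sign=-1
⇒ 4πI² = 2/45
I = (-1)√(2/45/(4π)) = -0.05947080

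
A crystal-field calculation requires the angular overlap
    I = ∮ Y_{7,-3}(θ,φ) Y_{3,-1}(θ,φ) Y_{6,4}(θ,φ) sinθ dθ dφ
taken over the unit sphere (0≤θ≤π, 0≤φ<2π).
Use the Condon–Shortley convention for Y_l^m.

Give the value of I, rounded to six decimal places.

Rules hold: Σm=0, L=16 even, 4≤6≤10.
N = 15·7·13 = 1365
Δ = 4!·10!·2!/17! = 1/2042040
Racah Σ t=1..3: t=1:−1/207360 t=2:+1/57600 t=3:−1/207360 = 1/129600
⇒ 3j(7 3 6; 0 0 0)² = 168/12155, sgn +1
Racah Σ t=0..2: t=0:+1/174182400 t=1:−1/2177280 t=2:+1/645120 = 191/174182400
⇒ 3j(7 3 6; -3 -1 4)² = 36481/2042040, sgn +1
4πI² = N·(3j₀)²·(3jₘ)² = 766101/2272985
I = +1·√(0.337046/4π) = 0.16377205

0.163772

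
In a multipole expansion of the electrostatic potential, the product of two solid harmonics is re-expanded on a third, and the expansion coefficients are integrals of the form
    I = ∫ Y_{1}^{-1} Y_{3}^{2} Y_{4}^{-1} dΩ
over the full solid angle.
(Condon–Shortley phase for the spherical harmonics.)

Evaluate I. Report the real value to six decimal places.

-0.106622

Rules hold: Σm=0, L=8 even, 2≤4≤4.
N = 3·7·9 = 189
Δ = 0!·2!·6!/9! = 1/252
Racah Σ t=0..0: t=0:+1/36 = 1/36
⇒ 3j(1 3 4; 0 0 0)² = 4/63, sgn +1
Racah Σ t=0..0: t=0:+1/240 = 1/240
⇒ 3j(1 3 4; -1 2 -1)² = 1/84, sgn -1
4πI² = N·(3j₀)²·(3jₘ)² = 1/7
I = -1·√(0.142857/4π) = -0.10662181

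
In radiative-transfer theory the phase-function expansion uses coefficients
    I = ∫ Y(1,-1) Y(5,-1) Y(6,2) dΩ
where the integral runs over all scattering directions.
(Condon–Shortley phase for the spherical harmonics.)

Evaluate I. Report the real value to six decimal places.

0.216205

Checks pass: Σm=0; 12 even; l₃=6∈[4,6].
(2·1+1)(2·5+1)(2·6+1) = 429
Δ: 0! 2! 10! / 13! → 1/858
sum: t=0:+1/14400 = 1/14400
3j²(1 5 6; 0 0 0) = Δ·Π!·Σ² = 6/143  (sign +1)
sum: t=0:+1/34560 = 1/34560
3j²(1 5 6; -1 -1 2) = Δ·Π!·Σ² = 14/429  (sign +1)
combine: 4πI² = 429·6/143·14/429 = 84/143
take √, sign +1: I = 0.21620548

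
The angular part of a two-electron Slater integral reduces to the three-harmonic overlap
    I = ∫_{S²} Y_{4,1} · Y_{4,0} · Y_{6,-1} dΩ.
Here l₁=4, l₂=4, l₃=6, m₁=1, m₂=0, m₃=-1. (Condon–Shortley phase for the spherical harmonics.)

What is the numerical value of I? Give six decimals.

Rules hold: Σm=0, L=14 even, 0≤6≤8.
N = 9·9·13 = 1053
Δ = 2!·6!·6!/15! = 1/1261260
Racah Σ t=0..2: t=0:+1/4608 t=1:−1/1296 t=2:+1/4608 = -7/20736
⇒ 3j(4 4 6; 0 0 0)² = 20/1287, sgn -1
Racah Σ t=0..2: t=0:+1/3456 t=1:−1/1728 t=2:+1/11520 = -7/34560
⇒ 3j(4 4 6; 1 0 -1)² = 7/858, sgn +1
4πI² = N·(3j₀)²·(3jₘ)² = 210/1573
I = -1·√(0.133503/4π) = -0.10307192

-0.103072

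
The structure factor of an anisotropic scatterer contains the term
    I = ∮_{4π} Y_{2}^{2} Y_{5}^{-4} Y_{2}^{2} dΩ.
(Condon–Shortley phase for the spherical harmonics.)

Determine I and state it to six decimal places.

0.000000

|2−5|≤2≤2+5 violated ⇒ I = 0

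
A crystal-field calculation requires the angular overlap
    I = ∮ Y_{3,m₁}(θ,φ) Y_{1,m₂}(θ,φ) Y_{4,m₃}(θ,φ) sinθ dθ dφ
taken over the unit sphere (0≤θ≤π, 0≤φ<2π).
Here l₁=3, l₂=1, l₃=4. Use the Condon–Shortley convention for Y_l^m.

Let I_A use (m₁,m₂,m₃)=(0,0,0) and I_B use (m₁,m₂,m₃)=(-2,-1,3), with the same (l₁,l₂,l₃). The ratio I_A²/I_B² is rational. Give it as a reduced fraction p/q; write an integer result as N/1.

Shared (l₁,l₂,l₃)=(3,1,4): N and (l;000)² cancel in I_A²/I_B².
A: Δ = 0!·6!·2!/9! = 1/252; Racah Σ t=0..0: t=0:+1/36 = 1/36; ⇒ 3j(3 1 4; 0 0 0)² = 4/63, sgn +1
B: Δ = 0!·6!·2!/9! = 1/252; Racah Σ t=0..0: t=0:+1/240 = 1/240; ⇒ 3j(3 1 4; -2 -1 3)² = 1/12, sgn -1
I_A²/I_B² = (4/63)/(1/12) = 16/21

16/21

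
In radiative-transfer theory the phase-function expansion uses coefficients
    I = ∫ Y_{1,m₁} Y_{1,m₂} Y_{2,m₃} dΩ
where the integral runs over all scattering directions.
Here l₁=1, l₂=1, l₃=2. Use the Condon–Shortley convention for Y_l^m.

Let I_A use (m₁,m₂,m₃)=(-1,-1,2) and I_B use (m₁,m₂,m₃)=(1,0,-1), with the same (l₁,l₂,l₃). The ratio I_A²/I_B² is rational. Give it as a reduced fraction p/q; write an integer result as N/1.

l's match ⇒ only the (l;m) 3-j factors differ between A and B.
A: triangle coeff Δ(1,1,2) = 1/30; Σ_t [0,0]: t=0:+1/4 = 1/4; (3j)²=1/5 [(1 1 2; -1 -1 2)], sign=+1
B: triangle coeff Δ(1,1,2) = 1/30; Σ_t [0,0]: t=0:+1/2 = 1/2; (3j)²=1/10 [(1 1 2; 1 0 -1)], sign=-1
I_A²/I_B² = (1/5)/(1/10) = 2/1

2/1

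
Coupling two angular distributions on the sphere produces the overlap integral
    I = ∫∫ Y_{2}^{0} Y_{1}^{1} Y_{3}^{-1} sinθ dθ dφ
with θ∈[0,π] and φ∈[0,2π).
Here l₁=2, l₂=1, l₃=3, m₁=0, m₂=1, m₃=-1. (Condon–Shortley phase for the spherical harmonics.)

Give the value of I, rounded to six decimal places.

-0.202301

Rules hold: Σm=0, L=6 even, 1≤3≤3.
N = 5·3·7 = 105
Δ = 0!·4!·2!/7! = 1/105
Racah Σ t=0..0: t=0:+1/4 = 1/4
⇒ 3j(2 1 3; 0 0 0)² = 3/35, sgn -1
Racah Σ t=0..0: t=0:+1/8 = 1/8
⇒ 3j(2 1 3; 0 1 -1)² = 2/35, sgn +1
4πI² = N·(3j₀)²·(3jₘ)² = 18/35
I = -1·√(0.514286/4π) = -0.20230066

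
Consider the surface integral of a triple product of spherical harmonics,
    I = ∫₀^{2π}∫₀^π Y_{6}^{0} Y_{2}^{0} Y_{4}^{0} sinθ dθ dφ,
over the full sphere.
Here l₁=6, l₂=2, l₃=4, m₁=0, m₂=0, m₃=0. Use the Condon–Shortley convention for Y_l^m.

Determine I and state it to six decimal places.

0.238565

Rules hold: Σm=0, L=12 even, 4≤4≤8.
N = 13·5·9 = 585
Δ = 4!·8!·0!/13! = 1/6435
Racah Σ t=2..2: t=2:+1/2304 = 1/2304
⇒ 3j(6 2 4; 0 0 0)² = 5/143, sgn +1
(m-triple is (0,0,0) — same symbol as above.)
4πI² = N·(3j₀)²·(3jₘ)² = 1125/1573
I = +1·√(0.715194/4π) = 0.23856513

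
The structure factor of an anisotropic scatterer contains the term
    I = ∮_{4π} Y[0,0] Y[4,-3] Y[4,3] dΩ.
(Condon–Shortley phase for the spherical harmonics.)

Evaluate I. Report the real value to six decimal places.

-0.282095

Rules hold: Σm=0, L=8 even, 4≤4≤4.
N = 1·9·9 = 81
Δ = 0!·0!·8!/9! = 1/9
Racah Σ t=0..0: t=0:+1/576 = 1/576
⇒ 3j(0 4 4; 0 0 0)² = 1/9, sgn +1
Racah Σ t=0..0: t=0:+1/5040 = 1/5040
⇒ 3j(0 4 4; 0 -3 3)² = 1/9, sgn -1
4πI² = N·(3j₀)²·(3jₘ)² = 1/1
I = -1·√(1/4π) = -0.28209479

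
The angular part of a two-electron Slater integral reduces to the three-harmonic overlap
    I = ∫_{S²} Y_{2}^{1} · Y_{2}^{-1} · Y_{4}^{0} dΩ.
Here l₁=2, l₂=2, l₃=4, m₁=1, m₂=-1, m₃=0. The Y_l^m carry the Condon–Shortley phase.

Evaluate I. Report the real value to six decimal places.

Checks pass: Σm=0; 8 even; l₃=4∈[0,4].
(2·2+1)(2·2+1)(2·4+1) = 225
Δ: 0! 4! 4! / 9! → 1/630
sum: t=0:+1/16 = 1/16
3j²(2 2 4; 0 0 0) = Δ·Π!·Σ² = 2/35  (sign +1)
sum: t=0:+1/36 = 1/36
3j²(2 2 4; 1 -1 0) = Δ·Π!·Σ² = 8/315  (sign +1)
combine: 4πI² = 225·2/35·8/315 = 16/49
take √, sign +1: I = 0.16119702

0.161197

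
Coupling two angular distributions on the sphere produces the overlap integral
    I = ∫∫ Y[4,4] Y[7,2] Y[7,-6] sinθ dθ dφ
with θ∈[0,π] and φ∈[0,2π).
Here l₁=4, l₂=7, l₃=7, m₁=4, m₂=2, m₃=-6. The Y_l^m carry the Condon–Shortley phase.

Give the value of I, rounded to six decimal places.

Checks pass: Σm=0; 18 even; l₃=7∈[3,11].
(2·4+1)(2·7+1)(2·7+1) = 2025
Δ: 4! 4! 10! / 19! → 1/58198140
sum: t=0:+1/17418240 t=1:−1/622080 t=2:+1/230400 t=3:−1/622080 t=4:+1/17418240 = 1/806400
3j²(4 7 7; 0 0 0) = Δ·Π!·Σ² = 2268/230945  (sign -1)
sum: t=0:+1/209018880 = 1/209018880
3j²(4 7 7; 4 2 -6) = Δ·Π!·Σ² = 25/5814  (sign -1)
combine: 4πI² = 2025·2268/230945·25/5814 = 1275750/14919047
take √, sign +1: I = 0.08249114

0.082491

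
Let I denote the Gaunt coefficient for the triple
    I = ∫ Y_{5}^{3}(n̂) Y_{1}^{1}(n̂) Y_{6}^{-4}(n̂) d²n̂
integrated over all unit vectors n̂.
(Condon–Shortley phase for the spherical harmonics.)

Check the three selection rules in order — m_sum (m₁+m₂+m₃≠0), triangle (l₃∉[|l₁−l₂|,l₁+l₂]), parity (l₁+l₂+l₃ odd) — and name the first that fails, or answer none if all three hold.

Σmᵢ = 0  ✓
l₃∈[|l₁−l₂|,l₁+l₂]=[4,6], have l₃=6  ✓
Σlᵢ = 12 ⇒ even  ✓

none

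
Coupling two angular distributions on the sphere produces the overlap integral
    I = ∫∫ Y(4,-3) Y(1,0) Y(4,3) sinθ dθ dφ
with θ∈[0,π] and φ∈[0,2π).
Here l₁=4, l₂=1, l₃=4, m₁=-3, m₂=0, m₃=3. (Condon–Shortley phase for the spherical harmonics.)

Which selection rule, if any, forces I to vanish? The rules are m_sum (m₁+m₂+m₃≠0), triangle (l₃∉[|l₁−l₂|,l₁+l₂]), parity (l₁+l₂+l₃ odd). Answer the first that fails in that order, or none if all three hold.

Σmᵢ = 0  ✓
l₃∈[|l₁−l₂|,l₁+l₂]=[3,5], have l₃=4  ✓
Σlᵢ = 9 ⇒ odd  ✗

parity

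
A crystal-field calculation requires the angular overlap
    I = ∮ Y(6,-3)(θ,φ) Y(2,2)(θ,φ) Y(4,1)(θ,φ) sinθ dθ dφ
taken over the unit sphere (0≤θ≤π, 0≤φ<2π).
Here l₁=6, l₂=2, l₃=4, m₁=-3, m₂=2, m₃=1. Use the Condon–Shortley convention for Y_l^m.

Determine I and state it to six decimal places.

Checks pass: Σm=0; 12 even; l₃=4∈[4,8].
(2·6+1)(2·2+1)(2·4+1) = 585
Δ: 4! 8! 0! / 13! → 1/6435
sum: t=2:+1/2304 = 1/2304
3j²(6 2 4; 0 0 0) = Δ·Π!·Σ² = 5/143  (sign +1)
sum: t=4:+1/17280 = 1/17280
3j²(6 2 4; -3 2 1) = Δ·Π!·Σ² = 14/715  (sign -1)
combine: 4πI² = 585·5/143·14/715 = 630/1573
take √, sign -1: I = -0.17852580

-0.178526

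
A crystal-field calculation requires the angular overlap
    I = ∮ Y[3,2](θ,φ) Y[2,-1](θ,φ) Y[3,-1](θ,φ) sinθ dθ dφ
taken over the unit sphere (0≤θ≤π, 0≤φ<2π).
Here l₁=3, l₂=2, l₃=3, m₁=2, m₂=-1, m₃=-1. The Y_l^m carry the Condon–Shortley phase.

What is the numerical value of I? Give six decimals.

0.162868

Checks pass: Σm=0; 8 even; l₃=3∈[1,5].
(2·3+1)(2·2+1)(2·3+1) = 245
Δ: 2! 4! 2! / 9! → 1/3780
sum: t=0:+1/24 t=1:−1/4 t=2:+1/24 = -1/6
3j²(3 2 3; 0 0 0) = Δ·Π!·Σ² = 4/105  (sign +1)
sum: t=0:+1/12 t=1:−1/48 = 1/16
3j²(3 2 3; 2 -1 -1) = Δ·Π!·Σ² = 1/28  (sign +1)
combine: 4πI² = 245·4/105·1/28 = 1/3
take √, sign +1: I = 0.16286750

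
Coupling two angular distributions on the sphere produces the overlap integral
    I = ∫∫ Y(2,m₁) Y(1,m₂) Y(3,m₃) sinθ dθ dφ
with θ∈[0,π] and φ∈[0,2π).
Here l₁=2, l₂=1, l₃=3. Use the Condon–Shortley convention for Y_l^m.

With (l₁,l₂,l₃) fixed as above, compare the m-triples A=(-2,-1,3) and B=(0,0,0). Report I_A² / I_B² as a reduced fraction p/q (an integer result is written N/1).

l's match ⇒ only the (l;m) 3-j factors differ between A and B.
A: triangle coeff Δ(2,1,3) = 1/105; Σ_t [0,0]: t=0:+1/48 = 1/48; (3j)²=1/7 [(2 1 3; -2 -1 3)], sign=+1
B: triangle coeff Δ(2,1,3) = 1/105; Σ_t [0,0]: t=0:+1/4 = 1/4; (3j)²=3/35 [(2 1 3; 0 0 0)], sign=-1
I_A²/I_B² = (1/7)/(3/35) = 5/3

5/3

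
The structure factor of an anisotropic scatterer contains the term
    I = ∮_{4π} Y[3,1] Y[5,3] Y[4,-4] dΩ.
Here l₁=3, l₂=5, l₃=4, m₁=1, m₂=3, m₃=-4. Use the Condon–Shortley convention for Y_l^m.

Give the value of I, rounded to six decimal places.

m-sum 0 ✓  L=12 even ✓  2≤4≤8 ✓
Π(2lᵢ+1) = 7×11×9 = 693
triangle coeff Δ(3,5,4) = 1/180180
Σ_t [1,3]: t=1:−1/576 t=2:+1/144 t=3:−1/576 = 1/288
(3j)²=20/1001 [(3 5 4; 0 0 0)], sign=+1
Σ_t [2,2]: t=2:+1/5760 = 1/5760
(3j)²=56/2145 [(3 5 4; 1 3 -4)], sign=+1
⇒ 4πI² = 672/1859
I = (+1)√(672/1859/(4π)) = 0.16960553

0.169606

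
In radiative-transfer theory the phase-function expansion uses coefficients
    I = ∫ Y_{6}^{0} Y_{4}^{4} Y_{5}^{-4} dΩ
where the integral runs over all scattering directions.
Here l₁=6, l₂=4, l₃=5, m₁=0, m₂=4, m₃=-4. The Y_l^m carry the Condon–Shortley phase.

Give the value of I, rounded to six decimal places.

l₁+l₂+l₃=15 is odd: 3j(l;000)=0 ⇒ I=0

0.000000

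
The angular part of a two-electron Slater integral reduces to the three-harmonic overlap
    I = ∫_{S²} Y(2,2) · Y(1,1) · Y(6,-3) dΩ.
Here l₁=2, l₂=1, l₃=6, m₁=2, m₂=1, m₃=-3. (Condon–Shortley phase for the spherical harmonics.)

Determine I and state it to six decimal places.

|2−1|≤6≤2+1 violated ⇒ I = 0

0.000000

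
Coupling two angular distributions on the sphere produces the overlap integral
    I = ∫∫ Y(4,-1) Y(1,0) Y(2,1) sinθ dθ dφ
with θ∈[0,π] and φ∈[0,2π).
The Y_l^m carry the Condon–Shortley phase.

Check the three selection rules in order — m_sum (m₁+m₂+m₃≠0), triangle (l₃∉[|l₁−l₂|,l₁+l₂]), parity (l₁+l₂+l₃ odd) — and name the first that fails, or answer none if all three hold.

m₁+m₂+m₃ = -1 + 0 + 1 = 0  ✓
triangle: |4−1|=3 ≤ l₃=2 ≤ 4+1=5  ✗
parity: l₁+l₂+l₃ = 7 is odd

triangle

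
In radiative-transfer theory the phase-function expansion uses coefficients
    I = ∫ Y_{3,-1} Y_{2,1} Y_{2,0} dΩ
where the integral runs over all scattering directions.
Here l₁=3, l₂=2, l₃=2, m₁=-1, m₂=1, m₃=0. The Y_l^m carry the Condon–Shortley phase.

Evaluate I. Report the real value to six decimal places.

0.000000

L=7 odd ⇒ parity kills the (l;000) factor ⇒ I = 0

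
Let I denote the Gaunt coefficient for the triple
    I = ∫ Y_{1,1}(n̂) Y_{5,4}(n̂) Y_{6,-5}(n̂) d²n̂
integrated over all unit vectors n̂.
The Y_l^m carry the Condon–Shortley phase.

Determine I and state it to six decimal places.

Rules hold: Σm=0, L=12 even, 4≤6≤6.
N = 3·11·13 = 429
Δ = 0!·2!·10!/13! = 1/858
Racah Σ t=0..0: t=0:+1/14400 = 1/14400
⇒ 3j(1 5 6; 0 0 0)² = 6/143, sgn +1
Racah Σ t=0..0: t=0:+1/725760 = 1/725760
⇒ 3j(1 5 6; 1 4 -5)² = 5/78, sgn -1
4πI² = N·(3j₀)²·(3jₘ)² = 15/13
I = -1·√(1.15385/4π) = -0.30301841

-0.303018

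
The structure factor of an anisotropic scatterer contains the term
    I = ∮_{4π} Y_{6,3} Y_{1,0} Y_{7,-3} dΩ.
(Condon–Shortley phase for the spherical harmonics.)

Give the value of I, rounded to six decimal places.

-0.221293

Checks pass: Σm=0; 14 even; l₃=7∈[5,7].
(2·6+1)(2·1+1)(2·7+1) = 585
Δ: 0! 12! 2! / 15! → 1/1365
sum: t=0:+1/518400 = 1/518400
3j²(6 1 7; 0 0 0) = Δ·Π!·Σ² = 7/195  (sign -1)
sum: t=0:+1/2177280 = 1/2177280
3j²(6 1 7; 3 0 -3) = Δ·Π!·Σ² = 8/273  (sign +1)
combine: 4πI² = 585·7/195·8/273 = 8/13
take √, sign -1: I = -0.22129336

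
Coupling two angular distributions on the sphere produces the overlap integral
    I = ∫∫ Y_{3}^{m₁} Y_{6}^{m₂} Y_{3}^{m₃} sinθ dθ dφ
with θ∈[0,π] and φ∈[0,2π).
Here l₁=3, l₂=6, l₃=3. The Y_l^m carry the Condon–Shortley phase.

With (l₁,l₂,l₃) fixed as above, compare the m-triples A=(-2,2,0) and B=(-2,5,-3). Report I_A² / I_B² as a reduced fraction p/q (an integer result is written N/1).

16/33

l's match ⇒ only the (l;m) 3-j factors differ between A and B.
A: triangle coeff Δ(3,6,3) = 1/12012; Σ_t [5,5]: t=5:−1/4320 = -1/4320; (3j)²=8/429 [(3 6 3; -2 2 0)], sign=+1
B: triangle coeff Δ(3,6,3) = 1/12012; Σ_t [5,5]: t=5:−1/86400 = -1/86400; (3j)²=1/26 [(3 6 3; -2 5 -3)], sign=-1
I_A²/I_B² = (8/429)/(1/26) = 16/33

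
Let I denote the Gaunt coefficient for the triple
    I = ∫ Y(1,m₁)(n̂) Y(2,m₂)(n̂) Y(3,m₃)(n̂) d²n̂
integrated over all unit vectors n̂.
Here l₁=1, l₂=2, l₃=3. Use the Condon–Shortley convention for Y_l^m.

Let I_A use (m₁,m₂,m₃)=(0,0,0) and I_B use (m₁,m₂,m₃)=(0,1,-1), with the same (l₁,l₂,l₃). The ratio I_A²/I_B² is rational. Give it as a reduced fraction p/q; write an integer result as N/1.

l's match ⇒ only the (l;m) 3-j factors differ between A and B.
A: triangle coeff Δ(1,2,3) = 1/105; Σ_t [0,0]: t=0:+1/4 = 1/4; (3j)²=3/35 [(1 2 3; 0 0 0)], sign=-1
B: triangle coeff Δ(1,2,3) = 1/105; Σ_t [0,0]: t=0:+1/6 = 1/6; (3j)²=8/105 [(1 2 3; 0 1 -1)], sign=+1
I_A²/I_B² = (3/35)/(8/105) = 9/8

9/8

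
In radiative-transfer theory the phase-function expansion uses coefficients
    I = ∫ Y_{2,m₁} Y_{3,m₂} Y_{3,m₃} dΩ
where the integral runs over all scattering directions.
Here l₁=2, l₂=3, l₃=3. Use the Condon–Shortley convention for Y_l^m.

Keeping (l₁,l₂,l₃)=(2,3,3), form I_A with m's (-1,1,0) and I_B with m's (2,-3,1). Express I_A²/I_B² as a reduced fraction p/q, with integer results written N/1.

Same 2,3,3: normalisation and zero-m 3j drop out of the ratio.
A: Δ: 2! 2! 4! / 9! → 1/3780; sum: t=1:−1/12 t=2:+1/8 = 1/24; 3j²(2 3 3; -1 1 0) = Δ·Π!·Σ² = 1/210  (sign -1)
B: Δ: 2! 2! 4! / 9! → 1/3780; sum: t=0:+1/96 = 1/96; 3j²(2 3 3; 2 -3 1) = Δ·Π!·Σ² = 1/42  (sign +1)
I_A²/I_B² = (1/210)/(1/42) = 1/5

1/5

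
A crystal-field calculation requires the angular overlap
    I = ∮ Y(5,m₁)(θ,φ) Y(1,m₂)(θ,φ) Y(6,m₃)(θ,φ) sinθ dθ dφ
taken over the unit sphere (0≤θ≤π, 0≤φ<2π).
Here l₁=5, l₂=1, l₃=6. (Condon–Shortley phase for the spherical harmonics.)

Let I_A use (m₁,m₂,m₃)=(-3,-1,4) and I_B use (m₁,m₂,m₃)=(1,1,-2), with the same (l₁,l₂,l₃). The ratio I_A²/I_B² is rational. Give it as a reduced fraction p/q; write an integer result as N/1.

45/28

Shared (l₁,l₂,l₃)=(5,1,6): N and (l;000)² cancel in I_A²/I_B².
A: Δ = 0!·10!·2!/13! = 1/858; Racah Σ t=0..0: t=0:+1/161280 = 1/161280; ⇒ 3j(5 1 6; -3 -1 4)² = 15/286, sgn +1
B: Δ = 0!·10!·2!/13! = 1/858; Racah Σ t=0..0: t=0:+1/34560 = 1/34560; ⇒ 3j(5 1 6; 1 1 -2)² = 14/429, sgn +1
I_A²/I_B² = (15/286)/(14/429) = 45/28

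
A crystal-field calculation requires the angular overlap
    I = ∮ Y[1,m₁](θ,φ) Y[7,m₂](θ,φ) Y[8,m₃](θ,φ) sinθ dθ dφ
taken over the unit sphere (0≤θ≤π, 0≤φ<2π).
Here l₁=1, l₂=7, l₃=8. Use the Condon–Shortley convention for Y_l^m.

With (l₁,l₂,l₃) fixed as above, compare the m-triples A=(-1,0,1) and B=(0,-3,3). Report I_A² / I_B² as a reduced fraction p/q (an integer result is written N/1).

36/55

Shared (l₁,l₂,l₃)=(1,7,8): N and (l;000)² cancel in I_A²/I_B².
A: Δ = 0!·2!·14!/17! = 1/2040; Racah Σ t=0..0: t=0:+1/50803200 = 1/50803200; ⇒ 3j(1 7 8; -1 0 1)² = 3/170, sgn -1
B: Δ = 0!·2!·14!/17! = 1/2040; Racah Σ t=0..0: t=0:+1/87091200 = 1/87091200; ⇒ 3j(1 7 8; 0 -3 3)² = 11/408, sgn -1
I_A²/I_B² = (3/170)/(11/408) = 36/55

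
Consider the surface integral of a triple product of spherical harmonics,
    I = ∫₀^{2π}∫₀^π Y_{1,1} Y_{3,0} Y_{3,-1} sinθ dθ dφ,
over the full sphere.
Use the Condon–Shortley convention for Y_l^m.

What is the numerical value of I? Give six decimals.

Σlᵢ=7 odd — θ-integrand is odd under cosθ→−cosθ; I=0

0.000000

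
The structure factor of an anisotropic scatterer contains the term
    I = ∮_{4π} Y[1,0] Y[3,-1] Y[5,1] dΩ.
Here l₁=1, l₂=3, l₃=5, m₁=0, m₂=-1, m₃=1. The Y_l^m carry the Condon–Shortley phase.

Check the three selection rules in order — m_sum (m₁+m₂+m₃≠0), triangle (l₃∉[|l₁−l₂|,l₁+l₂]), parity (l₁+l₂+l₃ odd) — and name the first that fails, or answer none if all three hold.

m₁+m₂+m₃ = 0 − 1 + 1 = 0  ✓
triangle: |1−3|=2 ≤ l₃=5 ≤ 1+3=4  ✗
parity: l₁+l₂+l₃ = 9 is odd

triangle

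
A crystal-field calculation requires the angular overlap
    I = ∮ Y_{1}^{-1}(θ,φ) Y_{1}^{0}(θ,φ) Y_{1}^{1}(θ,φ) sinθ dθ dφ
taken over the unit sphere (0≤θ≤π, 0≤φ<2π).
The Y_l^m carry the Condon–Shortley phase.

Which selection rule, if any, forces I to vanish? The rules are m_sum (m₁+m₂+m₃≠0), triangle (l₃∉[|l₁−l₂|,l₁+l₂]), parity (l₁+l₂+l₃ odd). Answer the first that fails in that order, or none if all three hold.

parity

azimuthal sum: -1 + 0 + 1 = 0  ✓
0 ≤ 1 ≤ 2 (triangle on l)  ✓
L = 1 + 1 + 1 = 3 (odd)  ✗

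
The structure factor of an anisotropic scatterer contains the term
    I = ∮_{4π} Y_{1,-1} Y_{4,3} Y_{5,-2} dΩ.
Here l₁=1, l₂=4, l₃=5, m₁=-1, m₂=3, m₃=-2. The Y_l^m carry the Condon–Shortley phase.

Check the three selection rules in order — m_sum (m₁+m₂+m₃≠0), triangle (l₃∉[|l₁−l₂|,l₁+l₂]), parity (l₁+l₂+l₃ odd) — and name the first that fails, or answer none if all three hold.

none

m₁+m₂+m₃ = -1 + 3 − 2 = 0  ✓
triangle: |1−4|=3 ≤ l₃=5 ≤ 1+4=5  ✓
parity: l₁+l₂+l₃ = 10 is even  ✓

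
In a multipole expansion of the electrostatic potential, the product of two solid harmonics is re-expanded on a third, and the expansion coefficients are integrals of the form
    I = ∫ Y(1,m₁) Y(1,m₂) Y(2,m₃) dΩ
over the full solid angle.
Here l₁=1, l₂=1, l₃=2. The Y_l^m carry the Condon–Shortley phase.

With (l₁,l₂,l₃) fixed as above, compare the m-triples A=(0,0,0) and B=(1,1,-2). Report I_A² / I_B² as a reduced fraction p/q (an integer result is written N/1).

Same 1,1,2: normalisation and zero-m 3j drop out of the ratio.
A: Δ: 0! 2! 2! / 5! → 1/30; sum: t=0:+1/1 = 1/1; 3j²(1 1 2; 0 0 0) = Δ·Π!·Σ² = 2/15  (sign +1)
B: Δ: 0! 2! 2! / 5! → 1/30; sum: t=0:+1/4 = 1/4; 3j²(1 1 2; 1 1 -2) = Δ·Π!·Σ² = 1/5  (sign +1)
I_A²/I_B² = (2/15)/(1/5) = 2/3

2/3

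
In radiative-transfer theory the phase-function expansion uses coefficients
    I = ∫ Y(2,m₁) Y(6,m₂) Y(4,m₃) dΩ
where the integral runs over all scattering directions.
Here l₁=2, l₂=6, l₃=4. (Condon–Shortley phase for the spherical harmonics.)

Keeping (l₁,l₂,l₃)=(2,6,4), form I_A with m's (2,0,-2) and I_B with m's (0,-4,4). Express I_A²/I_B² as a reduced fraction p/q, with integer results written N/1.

1/3

Shared (l₁,l₂,l₃)=(2,6,4): N and (l;000)² cancel in I_A²/I_B².
A: Δ = 4!·0!·8!/13! = 1/6435; Racah Σ t=0..0: t=0:+1/34560 = 1/34560; ⇒ 3j(2 6 4; 2 0 -2)² = 1/429, sgn +1
B: Δ = 4!·0!·8!/13! = 1/6435; Racah Σ t=2..2: t=2:+1/161280 = 1/161280; ⇒ 3j(2 6 4; 0 -4 4)² = 1/143, sgn +1
I_A²/I_B² = (1/429)/(1/143) = 1/3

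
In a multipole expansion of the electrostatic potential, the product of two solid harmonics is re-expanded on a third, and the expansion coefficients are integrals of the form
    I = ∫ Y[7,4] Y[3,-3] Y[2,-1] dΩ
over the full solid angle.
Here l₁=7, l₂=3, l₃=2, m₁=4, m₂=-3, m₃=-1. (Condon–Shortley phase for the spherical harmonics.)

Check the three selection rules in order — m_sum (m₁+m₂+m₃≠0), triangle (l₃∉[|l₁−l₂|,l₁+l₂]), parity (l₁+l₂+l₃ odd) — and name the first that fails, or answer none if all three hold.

triangle

Σmᵢ = 0  ✓
l₃∈[|l₁−l₂|,l₁+l₂]=[4,10], have l₃=2  ✗
Σlᵢ = 12 ⇒ even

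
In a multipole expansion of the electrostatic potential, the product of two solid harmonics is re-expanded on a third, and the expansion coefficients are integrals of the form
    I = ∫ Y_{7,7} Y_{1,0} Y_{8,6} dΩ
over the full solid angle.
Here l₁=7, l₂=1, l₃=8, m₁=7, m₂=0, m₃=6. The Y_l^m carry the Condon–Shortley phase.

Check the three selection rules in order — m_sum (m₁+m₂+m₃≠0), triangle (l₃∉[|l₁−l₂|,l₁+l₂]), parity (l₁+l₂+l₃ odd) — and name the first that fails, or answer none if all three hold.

azimuthal sum: 7 + 0 + 6 = 13  ✗
6 ≤ 8 ≤ 8 (triangle on l)
L = 7 + 1 + 8 = 16 (even)

m_sum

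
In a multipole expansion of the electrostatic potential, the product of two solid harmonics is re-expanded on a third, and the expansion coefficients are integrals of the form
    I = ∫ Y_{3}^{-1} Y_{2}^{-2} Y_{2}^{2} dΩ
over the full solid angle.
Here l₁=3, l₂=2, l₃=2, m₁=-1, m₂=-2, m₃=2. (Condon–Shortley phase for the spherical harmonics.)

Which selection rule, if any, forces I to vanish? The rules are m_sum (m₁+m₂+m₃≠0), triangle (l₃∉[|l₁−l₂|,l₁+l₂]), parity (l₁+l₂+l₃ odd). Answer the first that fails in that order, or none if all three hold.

m_sum

m₁+m₂+m₃ = -1 − 2 + 2 = -1  ✗
triangle: |3−2|=1 ≤ l₃=2 ≤ 3+2=5
parity: l₁+l₂+l₃ = 7 is odd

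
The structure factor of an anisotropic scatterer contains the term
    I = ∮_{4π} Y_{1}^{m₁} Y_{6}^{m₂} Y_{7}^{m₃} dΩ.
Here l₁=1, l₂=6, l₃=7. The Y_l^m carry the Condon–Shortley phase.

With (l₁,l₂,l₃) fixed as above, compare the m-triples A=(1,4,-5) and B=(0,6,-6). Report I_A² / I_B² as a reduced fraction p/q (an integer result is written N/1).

66/13

Same 1,6,7: normalisation and zero-m 3j drop out of the ratio.
A: Δ: 0! 2! 12! / 15! → 1/1365; sum: t=0:+1/14515200 = 1/14515200; 3j²(1 6 7; 1 4 -5) = Δ·Π!·Σ² = 22/455  (sign +1)
B: Δ: 0! 2! 12! / 15! → 1/1365; sum: t=0:+1/479001600 = 1/479001600; 3j²(1 6 7; 0 6 -6) = Δ·Π!·Σ² = 1/105  (sign -1)
I_A²/I_B² = (22/455)/(1/105) = 66/13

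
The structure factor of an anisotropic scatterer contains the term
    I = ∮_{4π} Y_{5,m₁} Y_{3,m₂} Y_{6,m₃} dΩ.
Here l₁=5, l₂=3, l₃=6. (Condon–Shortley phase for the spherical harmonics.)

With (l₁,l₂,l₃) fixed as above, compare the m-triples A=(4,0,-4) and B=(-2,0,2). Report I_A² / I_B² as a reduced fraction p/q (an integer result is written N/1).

Shared (l₁,l₂,l₃)=(5,3,6): N and (l;000)² cancel in I_A²/I_B².
A: Δ = 2!·8!·4!/15! = 1/675675; Racah Σ t=0..1: t=0:+1/60480 t=1:−1/161280 = 1/96768; ⇒ 3j(5 3 6; 4 0 -4)² = 15/1001, sgn +1
B: Δ = 2!·8!·4!/15! = 1/675675; Racah Σ t=0..2: t=0:+1/60480 t=1:−1/5760 t=2:+1/8640 = -1/24192; ⇒ 3j(5 3 6; -2 0 2)² = 8/3003, sgn -1
I_A²/I_B² = (15/1001)/(8/3003) = 45/8

45/8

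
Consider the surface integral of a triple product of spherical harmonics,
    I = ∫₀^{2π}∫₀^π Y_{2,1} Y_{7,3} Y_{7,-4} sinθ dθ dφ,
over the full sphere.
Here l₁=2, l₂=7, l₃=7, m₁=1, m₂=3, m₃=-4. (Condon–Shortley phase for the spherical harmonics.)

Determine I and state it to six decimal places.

0.162315

m-sum 0 ✓  L=16 even ✓  5≤7≤9 ✓
Π(2lᵢ+1) = 5×15×15 = 1125
triangle coeff Δ(2,7,7) = 1/185640
Σ_t [0,2]: t=0:+1/2419200 t=1:−1/518400 t=2:+1/2419200 = -1/907200
(3j)²=56/3315 [(2 7 7; 0 0 0)], sign=+1
Σ_t [0,1]: t=0:+1/14515200 t=1:−1/4354560 = -1/6220800
(3j)²=77/4420 [(2 7 7; 1 3 -4)], sign=+1
⇒ 4πI² = 16170/48841
I = (+1)√(16170/48841/(4π)) = 0.16231468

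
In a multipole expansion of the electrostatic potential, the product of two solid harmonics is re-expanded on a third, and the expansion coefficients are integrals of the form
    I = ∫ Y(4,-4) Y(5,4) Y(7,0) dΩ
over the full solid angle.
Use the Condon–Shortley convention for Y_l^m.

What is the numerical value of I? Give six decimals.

-0.041736

m-sum 0 ✓  L=16 even ✓  1≤7≤9 ✓
Π(2lᵢ+1) = 9×11×15 = 1485
triangle coeff Δ(4,5,7) = 1/6126120
Σ_t [0,2]: t=0:+1/69120 t=1:−1/20736 t=2:+1/69120 = -1/51840
(3j)²=280/21879 [(4 5 7; 0 0 0)], sign=+1
Σ_t [2,2]: t=2:+1/7257600 = 1/7257600
(3j)²=14/12155 [(4 5 7; -4 4 0)], sign=-1
⇒ 4πI² = 11760/537251
I = (-1)√(11760/537251/(4π)) = -0.04173593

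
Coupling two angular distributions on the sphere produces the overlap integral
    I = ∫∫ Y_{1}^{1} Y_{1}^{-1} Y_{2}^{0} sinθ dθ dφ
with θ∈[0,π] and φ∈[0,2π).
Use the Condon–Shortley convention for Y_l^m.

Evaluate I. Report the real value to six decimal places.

0.126157

Checks pass: Σm=0; 4 even; l₃=2∈[0,2].
(2·1+1)(2·1+1)(2·2+1) = 45
Δ: 0! 2! 2! / 5! → 1/30
sum: t=0:+1/1 = 1/1
3j²(1 1 2; 0 0 0) = Δ·Π!·Σ² = 2/15  (sign +1)
sum: t=0:+1/4 = 1/4
3j²(1 1 2; 1 -1 0) = Δ·Π!·Σ² = 1/30  (sign +1)
combine: 4πI² = 45·2/15·1/30 = 1/5
take √, sign +1: I = 0.12615663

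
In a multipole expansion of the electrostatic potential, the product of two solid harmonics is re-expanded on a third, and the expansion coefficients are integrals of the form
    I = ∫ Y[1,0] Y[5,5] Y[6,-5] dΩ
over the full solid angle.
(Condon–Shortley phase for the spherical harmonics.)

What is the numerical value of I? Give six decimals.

Checks pass: Σm=0; 12 even; l₃=6∈[4,6].
(2·1+1)(2·5+1)(2·6+1) = 429
Δ: 0! 2! 10! / 13! → 1/858
sum: t=0:+1/14400 = 1/14400
3j²(1 5 6; 0 0 0) = Δ·Π!·Σ² = 6/143  (sign +1)
sum: t=0:+1/3628800 = 1/3628800
3j²(1 5 6; 0 5 -5) = Δ·Π!·Σ² = 1/78  (sign -1)
combine: 4πI² = 429·6/143·1/78 = 3/13
take √, sign -1: I = -0.13551395

-0.135514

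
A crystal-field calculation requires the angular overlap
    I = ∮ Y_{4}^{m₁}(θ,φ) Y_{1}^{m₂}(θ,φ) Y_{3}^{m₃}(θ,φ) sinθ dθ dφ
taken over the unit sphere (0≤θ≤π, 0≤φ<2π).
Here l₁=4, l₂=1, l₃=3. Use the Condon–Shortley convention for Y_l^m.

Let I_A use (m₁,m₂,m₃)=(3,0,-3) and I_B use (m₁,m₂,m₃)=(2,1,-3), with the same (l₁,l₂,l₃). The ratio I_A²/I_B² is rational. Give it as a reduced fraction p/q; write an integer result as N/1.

Shared (l₁,l₂,l₃)=(4,1,3): N and (l;000)² cancel in I_A²/I_B².
A: Δ = 2!·6!·0!/9! = 1/252; Racah Σ t=1..1: t=1:−1/720 = -1/720; ⇒ 3j(4 1 3; 3 0 -3)² = 1/36, sgn -1
B: Δ = 2!·6!·0!/9! = 1/252; Racah Σ t=2..2: t=2:+1/1440 = 1/1440; ⇒ 3j(4 1 3; 2 1 -3)² = 1/252, sgn +1
I_A²/I_B² = (1/36)/(1/252) = 7/1

7/1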